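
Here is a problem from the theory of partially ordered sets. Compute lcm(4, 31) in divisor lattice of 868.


In a divisor lattice, join = lcm (least common multiple).
gcd(4,31) = 1
lcm(4,31) = 4*31/gcd = 124/1 = 124


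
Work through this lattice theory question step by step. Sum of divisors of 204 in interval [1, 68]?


Interval [1,68] in divisors of 204: [1, 2, 4, 17, 34, 68]
Sum = 126


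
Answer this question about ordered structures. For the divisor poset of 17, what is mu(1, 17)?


In a divisor lattice, mu(a,b) = mu(b/a) where mu is the classical Mobius function.
b/a = 17/1 = 17
Prime factorization of 17: primes [17]
17 is squarefree with 1 prime factor(s), so mu(17) = (-1)^1 = -1


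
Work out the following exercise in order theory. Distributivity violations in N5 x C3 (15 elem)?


Distributive law: a ^ (b v c) = (a ^ b) v (a ^ c).
Check all 15^3 = 3375 ordered triples (a,b,c).
  e.g. a=(b,0), b=(a,0), c=(c,0): lhs=(b,0) != rhs=(a,0)
  e.g. a=(b,0), b=(a,0), c=(c,1): lhs=(b,0) != rhs=(a,0)
Total violating triples: 54


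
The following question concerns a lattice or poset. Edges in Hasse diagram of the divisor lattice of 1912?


A cover relation a -< b holds when a < b with no c strictly between.
Cover relations:
  1 -< 2
  1 -< 239
  2 -< 4
  2 -< 478
  4 -< 8
  4 -< 956
  8 -< 1912
  239 -< 478
  ...2 more
Total: 10


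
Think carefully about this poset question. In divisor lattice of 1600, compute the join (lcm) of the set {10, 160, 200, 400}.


In a divisor lattice, join = lcm (least common multiple).
Compute lcm iteratively: start with first element, then lcm(current, next).
Elements: [10, 160, 200, 400]
lcm(10,160) = 160
lcm(160,200) = 800
lcm(800,400) = 800
Final lcm = 800


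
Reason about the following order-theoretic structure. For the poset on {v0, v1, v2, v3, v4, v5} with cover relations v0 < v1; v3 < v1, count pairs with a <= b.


The order relation is {(a,b) : a <= b}, reflexive so it includes (a,a).
Examples: (v0,v0), (v0,v1), (v1,v1), (v2,v2), (v3,v1), ...
Total ordered pairs: 8


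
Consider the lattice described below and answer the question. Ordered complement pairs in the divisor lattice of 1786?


Complement pair (a,b): a meet b = bottom, a join b = top.
Here: gcd(a,b)=1 and lcm(a,b)=1786, i.e. a*b=1786 with a,b coprime.
Pairs found: (1,1786), (2,893), (19,94), (38,47), ... (4 more)
Total ordered pairs: 8


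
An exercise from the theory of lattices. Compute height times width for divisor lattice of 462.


Height = length of longest chain minus 1; width = size of largest antichain.
A maximum chain: 1 | 11 | 77 | 231 | 462  (height 4).
A maximum antichain: {6, 14, 21, 22, 33, 77}  (width 6).
Product = 4 * 6 = 24


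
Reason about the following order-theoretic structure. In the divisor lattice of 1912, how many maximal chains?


A maximal chain goes from the minimum element to a maximal element via cover relations.
Counting all min-to-max paths in the cover graph.
Total maximal chains: 4


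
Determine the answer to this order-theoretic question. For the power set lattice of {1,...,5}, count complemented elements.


An element a is complemented if some b has a meet b = bottom, a join b = top.
every subset A has complement S\A, so all elements are complemented.
Complemented elements: {}, {1}, {2}, {3}, {4}, {5}, ... (26 more)
Count: 32


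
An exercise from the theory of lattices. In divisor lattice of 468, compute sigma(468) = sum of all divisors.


sigma(n) = sum of divisors.
Divisors of 468: [1, 2, 3, 4, 6, 9, 12, 13, 18, 26, 36, 39, 52, 78, 117, 156, 234, 468]
Sum = 1274


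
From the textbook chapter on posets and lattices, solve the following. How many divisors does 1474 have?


Divisors of 1474: [1, 2, 11, 22, 67, 134, 737, 1474]
Count: 8


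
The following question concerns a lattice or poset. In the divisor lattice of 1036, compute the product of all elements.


Divisors of 1036: [1, 2, 4, 7, 14, 28, 37, 74, 148, 259, 518, 1036]
Product = n^(d(n)/2) = 1036^(12/2)
Product = 1236398679213838336


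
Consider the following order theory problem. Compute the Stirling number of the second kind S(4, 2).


S(n,k) = k*S(n-1,k) + S(n-1,k-1).
S(3,2) = 3, S(3,1) = 1
S(4,2) = 2*3 + 1 = 6 + 1
S(4,2) = 7


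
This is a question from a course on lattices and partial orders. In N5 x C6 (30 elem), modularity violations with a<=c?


Modular law: if a <= c then a v (b ^ c) = (a v b) ^ c.
Check all triples (a,b,c) with a <= c among 30 elements.
  e.g. a=(a,0), b=(c,0), c=(b,0): lhs=(a,0) != rhs=(b,0)
  e.g. a=(a,0), b=(c,1), c=(b,0): lhs=(a,0) != rhs=(b,0)
Total violating triples: 126


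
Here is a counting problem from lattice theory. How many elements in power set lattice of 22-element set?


Power set = 2^n.
2^22 = 4194304


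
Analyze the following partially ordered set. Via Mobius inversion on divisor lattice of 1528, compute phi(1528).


phi(n) = n * prod_{p|n} (1 - 1/p).
Prime divisors of 1528: [2, 191]
phi(1528) = 1528 * (1 - 1/2) * (1 - 1/191)
phi(1528) = 760


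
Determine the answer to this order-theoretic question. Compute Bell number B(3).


B(n) = number of set partitions of an n-element set.
B(n) satisfies the recurrence: B(n+1) = sum_k C(n,k)*B(k).
B(3) = 5


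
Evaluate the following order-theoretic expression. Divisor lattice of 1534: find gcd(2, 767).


In a divisor lattice, meet = gcd (greatest common divisor).
By Euclidean algorithm or factoring: gcd(2,767) = 1


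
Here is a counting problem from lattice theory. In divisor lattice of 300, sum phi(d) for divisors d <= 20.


Divisors of 300 up to 20: [1, 2, 3, 4, 5, 6, 10, 12, 15, 20]
phi values: [1, 1, 2, 2, 4, 2, 4, 4, 8, 8]
Sum = 36


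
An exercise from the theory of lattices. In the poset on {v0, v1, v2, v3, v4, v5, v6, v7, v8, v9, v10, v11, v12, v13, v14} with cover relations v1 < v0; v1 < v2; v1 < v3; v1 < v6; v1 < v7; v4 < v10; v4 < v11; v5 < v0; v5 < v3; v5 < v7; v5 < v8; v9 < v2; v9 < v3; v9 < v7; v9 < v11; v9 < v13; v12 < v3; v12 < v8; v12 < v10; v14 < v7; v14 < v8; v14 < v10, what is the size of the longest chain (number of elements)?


A chain is a totally ordered subset; we count the number of elements in a maximum chain.
Compute, for each element x, the size of the longest chain ending at x:
  v1: 1
  v4: 1
  v5: 1
  v9: 1
  v12: 1
  v14: 1
  ...
A maximum chain: v1 < v0
Number of elements in the longest chain: 2


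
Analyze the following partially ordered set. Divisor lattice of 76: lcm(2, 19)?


Join=lcm.
gcd(2,19)=1
lcm=38


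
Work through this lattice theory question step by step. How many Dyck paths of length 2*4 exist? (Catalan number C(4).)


C(n) = C(2n, n) / (n+1).
C(8, 4) = 70
C(4) = 70 / 5 = 14


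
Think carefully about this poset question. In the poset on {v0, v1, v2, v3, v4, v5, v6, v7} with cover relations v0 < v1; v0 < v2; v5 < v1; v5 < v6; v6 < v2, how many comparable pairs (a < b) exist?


A comparable pair {a,b} has a < b or b < a in the order.
Count unordered pairs where one element is strictly below the other.
Examples: {v0,v1}, {v0,v2}, {v1,v5}, {v2,v5}, ...
Total comparable pairs: 6


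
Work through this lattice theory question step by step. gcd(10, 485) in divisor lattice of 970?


Meet=gcd.
gcd(10,485)=5


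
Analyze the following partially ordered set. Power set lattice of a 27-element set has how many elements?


Power set = 2^n.
2^27 = 134217728


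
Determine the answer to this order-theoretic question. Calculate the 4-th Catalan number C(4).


C(n) = C(2n, n) / (n+1).
C(8, 4) = 70
C(4) = 70 / 5 = 14


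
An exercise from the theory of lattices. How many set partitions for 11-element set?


B(n) = number of set partitions of an n-element set.
B(n) satisfies the recurrence: B(n+1) = sum_k C(n,k)*B(k).
B(11) = 678570


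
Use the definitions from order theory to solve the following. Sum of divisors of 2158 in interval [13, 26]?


Interval [13,26] in divisors of 2158: [13, 26]
Sum = 39


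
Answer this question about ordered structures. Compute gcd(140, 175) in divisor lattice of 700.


In a divisor lattice, meet = gcd (greatest common divisor).
By Euclidean algorithm or factoring: gcd(140,175) = 35


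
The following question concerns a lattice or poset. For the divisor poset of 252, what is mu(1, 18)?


In a divisor lattice, mu(a,b) = mu(b/a) where mu is the classical Mobius function.
b/a = 18/1 = 18
Prime factorization of 18: primes [2, 3]
18 is not squarefree, so mu(18) = 0


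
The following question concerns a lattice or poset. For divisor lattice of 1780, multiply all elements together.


Divisors of 1780: [1, 2, 4, 5, 10, 20, 89, 178, 356, 445, 890, 1780]
Product = n^(d(n)/2) = 1780^(12/2)
Product = 31806802621504000000


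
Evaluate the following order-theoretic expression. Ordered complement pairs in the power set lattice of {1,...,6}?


Complement pair (a,b): a meet b = bottom, a join b = top.
Here: A intersect B = {} and A union B = {1,...,6}.
Pairs found: ({},{1,2,3,4,5,6}), ({1},{2,3,4,5,6}), ({2},{1,3,4,5,6}), ({3},{1,2,4,5,6}), ... (60 more)
Total ordered pairs: 64


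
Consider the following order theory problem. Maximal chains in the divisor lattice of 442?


A maximal chain goes from the minimum element to a maximal element via cover relations.
Counting all min-to-max paths in the cover graph.
Total maximal chains: 6


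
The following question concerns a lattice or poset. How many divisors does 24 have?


Divisors of 24: [1, 2, 3, 4, 6, 8, 12, 24]
Count: 8


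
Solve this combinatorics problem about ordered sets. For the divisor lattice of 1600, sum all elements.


sigma(n) = sum of divisors.
Divisors of 1600: [1, 2, 4, 5, 8, 10, 16, 20, 25, 32, 40, 50, 64, 80, 100, 160, 200, 320, 400, 800, 1600]
Sum = 3937


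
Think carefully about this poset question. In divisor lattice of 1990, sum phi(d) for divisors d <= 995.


Divisors of 1990 up to 995: [1, 2, 5, 10, 199, 398, 995]
phi values: [1, 1, 4, 4, 198, 198, 792]
Sum = 1198


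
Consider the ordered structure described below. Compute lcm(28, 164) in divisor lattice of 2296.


In a divisor lattice, join = lcm (least common multiple).
gcd(28,164) = 4
lcm(28,164) = 28*164/gcd = 4592/4 = 1148


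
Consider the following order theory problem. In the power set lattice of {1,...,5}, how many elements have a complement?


An element a is complemented if some b has a meet b = bottom, a join b = top.
every subset A has complement S\A, so all elements are complemented.
Complemented elements: {}, {1}, {2}, {3}, {4}, {5}, ... (26 more)
Count: 32


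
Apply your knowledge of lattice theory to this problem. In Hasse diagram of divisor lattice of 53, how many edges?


A cover relation a -< b holds when a < b with no c strictly between.
Cover relations:
  1 -< 53
Total: 1


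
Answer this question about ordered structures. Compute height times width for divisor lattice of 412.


Height = length of longest chain minus 1; width = size of largest antichain.
A maximum chain: 1 | 103 | 206 | 412  (height 3).
A maximum antichain: {2, 103}  (width 2).
Product = 3 * 2 = 6


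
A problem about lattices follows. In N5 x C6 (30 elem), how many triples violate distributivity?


Distributive law: a ^ (b v c) = (a ^ b) v (a ^ c).
Check all 30^3 = 27000 ordered triples (a,b,c).
  e.g. a=(b,0), b=(a,0), c=(c,0): lhs=(b,0) != rhs=(a,0)
  e.g. a=(b,0), b=(a,0), c=(c,1): lhs=(b,0) != rhs=(a,0)
Total violating triples: 432


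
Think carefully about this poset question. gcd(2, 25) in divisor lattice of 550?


Meet=gcd.
gcd(2,25)=1


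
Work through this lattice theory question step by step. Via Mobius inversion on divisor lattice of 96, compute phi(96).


phi(n) = n * prod_{p|n} (1 - 1/p).
Prime divisors of 96: [2, 3]
phi(96) = 96 * (1 - 1/2) * (1 - 1/3)
phi(96) = 32


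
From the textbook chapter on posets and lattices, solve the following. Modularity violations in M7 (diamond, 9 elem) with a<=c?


Modular law: if a <= c then a v (b ^ c) = (a v b) ^ c.
Check all triples (a,b,c) with a <= c among 9 elements.
This lattice is modular (diamonds M_m and their chain-products are modular).
Total violating triples: 0


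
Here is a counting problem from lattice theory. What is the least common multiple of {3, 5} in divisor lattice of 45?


In a divisor lattice, join = lcm (least common multiple).
Compute lcm iteratively: start with first element, then lcm(current, next).
Elements: [3, 5]
lcm(3,5) = 15
Final lcm = 15


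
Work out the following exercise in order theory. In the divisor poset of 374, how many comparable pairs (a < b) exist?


A comparable pair {a,b} has a < b or b < a in the order.
Count unordered pairs where one element is strictly below the other.
Examples: {1,2}, {1,11}, {1,17}, {1,22}, ...
Total comparable pairs: 19


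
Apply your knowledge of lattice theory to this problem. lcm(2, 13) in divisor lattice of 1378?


Join=lcm.
gcd(2,13)=1
lcm=26


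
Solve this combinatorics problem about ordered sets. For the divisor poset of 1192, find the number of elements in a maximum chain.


A chain is a totally ordered subset; we count the number of elements in a maximum chain.
Compute, for each element x, the size of the longest chain ending at x:
  1: 1
  2: 2
  149: 2
  4: 3
  8: 4
  298: 3
  ...
A maximum chain: 1 < 2 < 4 < 8 < 1192
Number of elements in the longest chain: 5


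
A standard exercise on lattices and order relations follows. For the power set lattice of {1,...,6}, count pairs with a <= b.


The order relation is {(a,b) : a <= b}, reflexive so it includes (a,a).
Examples: ({},{}), ({},{1,2}), ({},{1,2,3}), ({},{1,2,3,4}), ({},{1,2,3,4,5}), ...
Total ordered pairs: 729


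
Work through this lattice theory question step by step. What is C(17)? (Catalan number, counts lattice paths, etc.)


C(n) = C(2n, n) / (n+1).
C(34, 17) = 2333606220
C(17) = 2333606220 / 18 = 129644790


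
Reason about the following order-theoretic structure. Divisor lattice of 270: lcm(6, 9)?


Join=lcm.
gcd(6,9)=3
lcm=18


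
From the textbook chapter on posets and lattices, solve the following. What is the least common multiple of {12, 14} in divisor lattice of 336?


In a divisor lattice, join = lcm (least common multiple).
Compute lcm iteratively: start with first element, then lcm(current, next).
Elements: [12, 14]
lcm(12,14) = 84
Final lcm = 84


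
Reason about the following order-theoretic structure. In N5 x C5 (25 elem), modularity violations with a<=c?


Modular law: if a <= c then a v (b ^ c) = (a v b) ^ c.
Check all triples (a,b,c) with a <= c among 25 elements.
  e.g. a=(a,0), b=(c,0), c=(b,0): lhs=(a,0) != rhs=(b,0)
  e.g. a=(a,0), b=(c,1), c=(b,0): lhs=(a,0) != rhs=(b,0)
Total violating triples: 75


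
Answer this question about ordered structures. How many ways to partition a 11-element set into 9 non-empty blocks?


S(n,k) = k*S(n-1,k) + S(n-1,k-1).
S(10,9) = 45, S(10,8) = 750
S(11,9) = 9*45 + 750 = 405 + 750
S(11,9) = 1155


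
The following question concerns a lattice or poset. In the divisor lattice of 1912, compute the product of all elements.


Divisors of 1912: [1, 2, 4, 8, 239, 478, 956, 1912]
Product = n^(d(n)/2) = 1912^(8/2)
Product = 13364464193536


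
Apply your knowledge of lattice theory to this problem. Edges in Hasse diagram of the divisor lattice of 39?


A cover relation a -< b holds when a < b with no c strictly between.
Cover relations:
  1 -< 3
  1 -< 13
  3 -< 39
  13 -< 39
Total: 4


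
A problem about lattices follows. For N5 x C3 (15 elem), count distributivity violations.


Distributive law: a ^ (b v c) = (a ^ b) v (a ^ c).
Check all 15^3 = 3375 ordered triples (a,b,c).
  e.g. a=(b,0), b=(a,0), c=(c,0): lhs=(b,0) != rhs=(a,0)
  e.g. a=(b,0), b=(a,0), c=(c,1): lhs=(b,0) != rhs=(a,0)
Total violating triples: 54


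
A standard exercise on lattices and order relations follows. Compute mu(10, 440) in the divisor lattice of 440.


In a divisor lattice, mu(a,b) = mu(b/a) where mu is the classical Mobius function.
b/a = 440/10 = 44
Prime factorization of 44: primes [2, 11]
44 is not squarefree, so mu(44) = 0


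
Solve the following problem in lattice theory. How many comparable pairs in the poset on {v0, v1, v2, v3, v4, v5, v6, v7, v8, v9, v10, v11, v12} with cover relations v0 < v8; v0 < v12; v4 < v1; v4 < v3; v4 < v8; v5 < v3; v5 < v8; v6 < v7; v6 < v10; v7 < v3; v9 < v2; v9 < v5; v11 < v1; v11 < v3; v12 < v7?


A comparable pair {a,b} has a < b or b < a in the order.
Count unordered pairs where one element is strictly below the other.
Examples: {v0,v3}, {v0,v7}, {v0,v8}, {v0,v12}, ...
Total comparable pairs: 21


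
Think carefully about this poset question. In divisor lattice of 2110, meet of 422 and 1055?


In a divisor lattice, meet = gcd (greatest common divisor).
By Euclidean algorithm or factoring: gcd(422,1055) = 211


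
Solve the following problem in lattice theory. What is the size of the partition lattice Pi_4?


B(n) = number of set partitions of an n-element set.
B(n) satisfies the recurrence: B(n+1) = sum_k C(n,k)*B(k).
B(4) = 15


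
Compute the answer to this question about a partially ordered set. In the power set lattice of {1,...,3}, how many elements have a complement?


An element a is complemented if some b has a meet b = bottom, a join b = top.
every subset A has complement S\A, so all elements are complemented.
Complemented elements: {}, {1}, {2}, {3}, {1,2}, {1,3}, ... (2 more)
Count: 8


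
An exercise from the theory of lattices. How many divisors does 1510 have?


Divisors of 1510: [1, 2, 5, 10, 151, 302, 755, 1510]
Count: 8


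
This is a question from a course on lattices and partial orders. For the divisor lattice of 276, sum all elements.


sigma(n) = sum of divisors.
Divisors of 276: [1, 2, 3, 4, 6, 12, 23, 46, 69, 92, 138, 276]
Sum = 672


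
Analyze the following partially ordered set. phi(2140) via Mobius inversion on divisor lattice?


phi(n) = n * prod_{p|n} (1 - 1/p).
Prime divisors of 2140: [2, 5, 107]
phi(2140) = 2140 * (1 - 1/2) * (1 - 1/5) * (1 - 1/107)
phi(2140) = 848


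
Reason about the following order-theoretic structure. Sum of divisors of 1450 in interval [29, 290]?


Interval [29,290] in divisors of 1450: [29, 58, 145, 290]
Sum = 522


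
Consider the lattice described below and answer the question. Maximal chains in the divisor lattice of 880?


A maximal chain goes from the minimum element to a maximal element via cover relations.
Counting all min-to-max paths in the cover graph.
Total maximal chains: 30


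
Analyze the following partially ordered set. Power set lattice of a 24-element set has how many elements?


Power set = 2^n.
2^24 = 16777216


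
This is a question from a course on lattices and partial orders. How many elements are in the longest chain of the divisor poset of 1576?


A chain is a totally ordered subset; we count the number of elements in a maximum chain.
Compute, for each element x, the size of the longest chain ending at x:
  1: 1
  2: 2
  197: 2
  4: 3
  8: 4
  394: 3
  ...
A maximum chain: 1 < 2 < 4 < 8 < 1576
Number of elements in the longest chain: 5


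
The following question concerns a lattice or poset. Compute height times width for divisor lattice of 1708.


Height = length of longest chain minus 1; width = size of largest antichain.
A maximum chain: 1 | 61 | 427 | 854 | 1708  (height 4).
A maximum antichain: {4, 14, 122, 427}  (width 4).
Product = 4 * 4 = 16


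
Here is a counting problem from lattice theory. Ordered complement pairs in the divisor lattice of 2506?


Complement pair (a,b): a meet b = bottom, a join b = top.
Here: gcd(a,b)=1 and lcm(a,b)=2506, i.e. a*b=2506 with a,b coprime.
Pairs found: (1,2506), (2,1253), (7,358), (14,179), ... (4 more)
Total ordered pairs: 8


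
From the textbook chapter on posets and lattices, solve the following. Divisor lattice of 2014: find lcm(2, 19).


In a divisor lattice, join = lcm (least common multiple).
gcd(2,19) = 1
lcm(2,19) = 2*19/gcd = 38/1 = 38


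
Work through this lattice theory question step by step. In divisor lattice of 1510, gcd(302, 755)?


Meet=gcd.
gcd(302,755)=151


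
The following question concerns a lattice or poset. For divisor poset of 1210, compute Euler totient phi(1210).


phi(n) = n * prod_{p|n} (1 - 1/p).
Prime divisors of 1210: [2, 5, 11]
phi(1210) = 1210 * (1 - 1/2) * (1 - 1/5) * (1 - 1/11)
phi(1210) = 440


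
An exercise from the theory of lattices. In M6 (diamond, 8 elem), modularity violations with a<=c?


Modular law: if a <= c then a v (b ^ c) = (a v b) ^ c.
Check all triples (a,b,c) with a <= c among 8 elements.
This lattice is modular (diamonds M_m and their chain-products are modular).
Total violating triples: 0


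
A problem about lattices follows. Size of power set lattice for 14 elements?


Power set = 2^n.
2^14 = 16384


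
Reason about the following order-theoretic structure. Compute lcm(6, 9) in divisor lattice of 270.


In a divisor lattice, join = lcm (least common multiple).
gcd(6,9) = 3
lcm(6,9) = 6*9/gcd = 54/3 = 18


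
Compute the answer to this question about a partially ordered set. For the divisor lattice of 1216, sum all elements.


sigma(n) = sum of divisors.
Divisors of 1216: [1, 2, 4, 8, 16, 19, 32, 38, 64, 76, 152, 304, 608, 1216]
Sum = 2540


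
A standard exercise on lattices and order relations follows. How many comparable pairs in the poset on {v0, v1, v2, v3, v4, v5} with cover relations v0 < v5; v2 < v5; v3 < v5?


A comparable pair {a,b} has a < b or b < a in the order.
Count unordered pairs where one element is strictly below the other.
Examples: {v0,v5}, {v2,v5}, {v3,v5}
Total comparable pairs: 3


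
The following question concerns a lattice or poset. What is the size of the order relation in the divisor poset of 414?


The order relation is {(a,b) : a <= b}, reflexive so it includes (a,a).
Examples: (1,1), (1,138), (1,18), (1,2), (1,207), ...
Total ordered pairs: 54


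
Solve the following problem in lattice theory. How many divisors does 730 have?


Divisors of 730: [1, 2, 5, 10, 73, 146, 365, 730]
Count: 8


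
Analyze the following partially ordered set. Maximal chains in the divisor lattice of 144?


A maximal chain goes from the minimum element to a maximal element via cover relations.
Counting all min-to-max paths in the cover graph.
Total maximal chains: 15


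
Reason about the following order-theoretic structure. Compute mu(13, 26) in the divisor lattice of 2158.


In a divisor lattice, mu(a,b) = mu(b/a) where mu is the classical Mobius function.
b/a = 26/13 = 2
Prime factorization of 2: primes [2]
2 is squarefree with 1 prime factor(s), so mu(2) = (-1)^1 = -1


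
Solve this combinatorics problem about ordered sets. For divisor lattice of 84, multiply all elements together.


Divisors of 84: [1, 2, 3, 4, 6, 7, 12, 14, 21, 28, 42, 84]
Product = n^(d(n)/2) = 84^(12/2)
Product = 351298031616


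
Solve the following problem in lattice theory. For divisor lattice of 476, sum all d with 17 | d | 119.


Interval [17,119] in divisors of 476: [17, 119]
Sum = 136


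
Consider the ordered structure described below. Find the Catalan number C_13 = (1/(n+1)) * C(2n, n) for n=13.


C(n) = C(2n, n) / (n+1).
C(26, 13) = 10400600
C(13) = 10400600 / 14 = 742900


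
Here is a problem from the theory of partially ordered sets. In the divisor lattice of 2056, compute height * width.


Height = length of longest chain minus 1; width = size of largest antichain.
A maximum chain: 1 | 257 | 514 | 1028 | 2056  (height 4).
A maximum antichain: {2, 257}  (width 2).
Product = 4 * 2 = 8


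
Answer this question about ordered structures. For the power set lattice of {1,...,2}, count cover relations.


A cover relation a -< b holds when a < b with no c strictly between.
Cover relations:
  {} -< {1}
  {} -< {2}
  {1} -< {1,2}
  {2} -< {1,2}
Total: 4


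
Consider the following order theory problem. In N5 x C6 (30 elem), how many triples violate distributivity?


Distributive law: a ^ (b v c) = (a ^ b) v (a ^ c).
Check all 30^3 = 27000 ordered triples (a,b,c).
  e.g. a=(b,0), b=(a,0), c=(c,0): lhs=(b,0) != rhs=(a,0)
  e.g. a=(b,0), b=(a,0), c=(c,1): lhs=(b,0) != rhs=(a,0)
Total violating triples: 432


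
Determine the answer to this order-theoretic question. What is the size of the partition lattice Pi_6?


B(n) = number of set partitions of an n-element set.
B(n) satisfies the recurrence: B(n+1) = sum_k C(n,k)*B(k).
B(6) = 203


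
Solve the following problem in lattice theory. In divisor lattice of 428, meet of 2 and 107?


In a divisor lattice, meet = gcd (greatest common divisor).
By Euclidean algorithm or factoring: gcd(2,107) = 1


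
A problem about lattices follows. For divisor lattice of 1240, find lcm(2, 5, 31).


In a divisor lattice, join = lcm (least common multiple).
Compute lcm iteratively: start with first element, then lcm(current, next).
Elements: [2, 5, 31]
lcm(2,5) = 10
lcm(10,31) = 310
Final lcm = 310


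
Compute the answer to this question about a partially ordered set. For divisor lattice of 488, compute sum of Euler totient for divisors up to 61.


Divisors of 488 up to 61: [1, 2, 4, 8, 61]
phi values: [1, 1, 2, 4, 60]
Sum = 68


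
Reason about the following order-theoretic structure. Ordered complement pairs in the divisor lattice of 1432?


Complement pair (a,b): a meet b = bottom, a join b = top.
Here: gcd(a,b)=1 and lcm(a,b)=1432, i.e. a*b=1432 with a,b coprime.
Pairs found: (1,1432), (8,179), (179,8), (1432,1)
Total ordered pairs: 4


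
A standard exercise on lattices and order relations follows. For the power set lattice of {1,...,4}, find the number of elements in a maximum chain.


A chain is a totally ordered subset; we count the number of elements in a maximum chain.
Compute, for each element x, the size of the longest chain ending at x:
  {}: 1
  {1}: 2
  {2}: 2
  {3}: 2
  {4}: 2
  {1,2}: 3
  ...
A maximum chain: {} < {1} < {1,2} < {1,2,3} < {1,2,3,4}
Number of elements in the longest chain: 5


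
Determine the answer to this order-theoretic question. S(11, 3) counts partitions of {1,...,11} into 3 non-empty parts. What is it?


S(n,k) = k*S(n-1,k) + S(n-1,k-1).
S(10,3) = 9330, S(10,2) = 511
S(11,3) = 3*9330 + 511 = 27990 + 511
S(11,3) = 28501


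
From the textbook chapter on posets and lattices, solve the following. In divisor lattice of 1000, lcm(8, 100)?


Join=lcm.
gcd(8,100)=4
lcm=200


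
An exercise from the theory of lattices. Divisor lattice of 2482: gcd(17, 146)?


Meet=gcd.
gcd(17,146)=1


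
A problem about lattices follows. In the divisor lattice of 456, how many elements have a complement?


An element a is complemented if some b has a meet b = bottom, a join b = top.
a is complemented iff gcd(a, n/a)=1, i.e. a is a unitary divisor of 456.
Complemented elements: 1, 3, 8, 19, 24, 57, ... (2 more)
Count: 8


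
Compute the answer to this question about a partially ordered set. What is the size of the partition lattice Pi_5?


B(n) = number of set partitions of an n-element set.
B(n) satisfies the recurrence: B(n+1) = sum_k C(n,k)*B(k).
B(5) = 52


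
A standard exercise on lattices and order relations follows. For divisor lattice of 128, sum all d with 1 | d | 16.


Interval [1,16] in divisors of 128: [1, 2, 4, 8, 16]
Sum = 31


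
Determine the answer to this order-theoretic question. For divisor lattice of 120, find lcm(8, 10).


In a divisor lattice, join = lcm (least common multiple).
Compute lcm iteratively: start with first element, then lcm(current, next).
Elements: [8, 10]
lcm(8,10) = 40
Final lcm = 40


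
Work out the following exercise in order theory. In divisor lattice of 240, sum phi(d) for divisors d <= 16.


Divisors of 240 up to 16: [1, 2, 3, 4, 5, 6, 8, 10, 12, 15, 16]
phi values: [1, 1, 2, 2, 4, 2, 4, 4, 4, 8, 8]
Sum = 40


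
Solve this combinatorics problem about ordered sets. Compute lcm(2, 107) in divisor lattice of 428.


In a divisor lattice, join = lcm (least common multiple).
gcd(2,107) = 1
lcm(2,107) = 2*107/gcd = 214/1 = 214


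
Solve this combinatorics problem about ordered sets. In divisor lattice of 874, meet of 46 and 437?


In a divisor lattice, meet = gcd (greatest common divisor).
By Euclidean algorithm or factoring: gcd(46,437) = 23


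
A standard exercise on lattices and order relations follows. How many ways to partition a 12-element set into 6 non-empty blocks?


S(n,k) = k*S(n-1,k) + S(n-1,k-1).
S(11,6) = 179487, S(11,5) = 246730
S(12,6) = 6*179487 + 246730 = 1076922 + 246730
S(12,6) = 1323652


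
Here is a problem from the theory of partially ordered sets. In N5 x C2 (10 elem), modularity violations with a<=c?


Modular law: if a <= c then a v (b ^ c) = (a v b) ^ c.
Check all triples (a,b,c) with a <= c among 10 elements.
  e.g. a=(a,0), b=(c,0), c=(b,0): lhs=(a,0) != rhs=(b,0)
  e.g. a=(a,0), b=(c,1), c=(b,0): lhs=(a,0) != rhs=(b,0)
Total violating triples: 6


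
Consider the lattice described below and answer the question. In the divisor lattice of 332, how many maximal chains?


A maximal chain goes from the minimum element to a maximal element via cover relations.
Counting all min-to-max paths in the cover graph.
Total maximal chains: 3


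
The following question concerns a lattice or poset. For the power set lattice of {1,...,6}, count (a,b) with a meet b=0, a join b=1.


Complement pair (a,b): a meet b = bottom, a join b = top.
Here: A intersect B = {} and A union B = {1,...,6}.
Pairs found: ({},{1,2,3,4,5,6}), ({1},{2,3,4,5,6}), ({2},{1,3,4,5,6}), ({3},{1,2,4,5,6}), ... (60 more)
Total ordered pairs: 64


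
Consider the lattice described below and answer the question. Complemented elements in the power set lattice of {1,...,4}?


An element a is complemented if some b has a meet b = bottom, a join b = top.
every subset A has complement S\A, so all elements are complemented.
Complemented elements: {}, {1}, {2}, {3}, {4}, {1,2}, ... (10 more)
Count: 16


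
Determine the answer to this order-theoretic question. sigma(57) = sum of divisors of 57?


sigma(n) = sum of divisors.
Divisors of 57: [1, 3, 19, 57]
Sum = 80


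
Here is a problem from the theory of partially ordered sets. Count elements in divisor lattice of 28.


Divisors of 28: [1, 2, 4, 7, 14, 28]
Count: 6


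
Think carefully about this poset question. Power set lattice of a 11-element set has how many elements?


Power set = 2^n.
2^11 = 2048


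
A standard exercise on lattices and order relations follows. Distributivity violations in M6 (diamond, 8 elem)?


Distributive law: a ^ (b v c) = (a ^ b) v (a ^ c).
Check all 8^3 = 512 ordered triples (a,b,c).
  e.g. a=a1, b=a2, c=a3: lhs=a1 != rhs=0
  e.g. a=a1, b=a2, c=a4: lhs=a1 != rhs=0
Total violating triples: 120


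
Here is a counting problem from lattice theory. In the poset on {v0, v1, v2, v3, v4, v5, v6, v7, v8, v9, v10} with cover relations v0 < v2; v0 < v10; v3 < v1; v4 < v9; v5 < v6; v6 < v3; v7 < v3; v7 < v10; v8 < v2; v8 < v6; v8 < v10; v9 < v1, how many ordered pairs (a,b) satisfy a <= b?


The order relation is {(a,b) : a <= b}, reflexive so it includes (a,a).
Examples: (v0,v0), (v0,v10), (v0,v2), (v1,v1), (v10,v10), ...
Total ordered pairs: 30


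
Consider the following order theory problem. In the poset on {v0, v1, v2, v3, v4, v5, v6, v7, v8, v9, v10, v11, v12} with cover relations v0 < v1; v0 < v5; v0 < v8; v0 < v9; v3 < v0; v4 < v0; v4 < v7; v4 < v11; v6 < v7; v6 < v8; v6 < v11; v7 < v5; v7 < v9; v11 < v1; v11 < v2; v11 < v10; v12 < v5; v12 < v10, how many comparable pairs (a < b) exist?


A comparable pair {a,b} has a < b or b < a in the order.
Count unordered pairs where one element is strictly below the other.
Examples: {v0,v1}, {v0,v3}, {v0,v4}, {v0,v5}, ...
Total comparable pairs: 33


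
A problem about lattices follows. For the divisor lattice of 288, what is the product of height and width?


Height = length of longest chain minus 1; width = size of largest antichain.
A maximum chain: 1 | 3 | 9 | 18 | 36 | 72 | 144 | 288  (height 7).
A maximum antichain: {4, 6, 9}  (width 3).
Product = 7 * 3 = 21


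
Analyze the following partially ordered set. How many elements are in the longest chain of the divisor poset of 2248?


A chain is a totally ordered subset; we count the number of elements in a maximum chain.
Compute, for each element x, the size of the longest chain ending at x:
  1: 1
  2: 2
  281: 2
  4: 3
  8: 4
  562: 3
  ...
A maximum chain: 1 < 2 < 4 < 8 < 2248
Number of elements in the longest chain: 5


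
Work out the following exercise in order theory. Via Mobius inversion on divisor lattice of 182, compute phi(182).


phi(n) = n * prod_{p|n} (1 - 1/p).
Prime divisors of 182: [2, 7, 13]
phi(182) = 182 * (1 - 1/2) * (1 - 1/7) * (1 - 1/13)
phi(182) = 72


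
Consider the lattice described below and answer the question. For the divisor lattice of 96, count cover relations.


A cover relation a -< b holds when a < b with no c strictly between.
Cover relations:
  1 -< 2
  1 -< 3
  2 -< 4
  2 -< 6
  3 -< 6
  4 -< 8
  4 -< 12
  6 -< 12
  ...8 more
Total: 16


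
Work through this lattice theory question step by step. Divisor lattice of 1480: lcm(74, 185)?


Join=lcm.
gcd(74,185)=37
lcm=370


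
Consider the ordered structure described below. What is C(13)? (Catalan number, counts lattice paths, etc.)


C(n) = C(2n, n) / (n+1).
C(26, 13) = 10400600
C(13) = 10400600 / 14 = 742900


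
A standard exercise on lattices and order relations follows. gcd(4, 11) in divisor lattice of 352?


Meet=gcd.
gcd(4,11)=1


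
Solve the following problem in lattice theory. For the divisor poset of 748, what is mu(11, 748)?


In a divisor lattice, mu(a,b) = mu(b/a) where mu is the classical Mobius function.
b/a = 748/11 = 68
Prime factorization of 68: primes [2, 17]
68 is not squarefree, so mu(68) = 0


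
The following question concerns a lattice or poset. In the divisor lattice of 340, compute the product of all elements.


Divisors of 340: [1, 2, 4, 5, 10, 17, 20, 34, 68, 85, 170, 340]
Product = n^(d(n)/2) = 340^(12/2)
Product = 1544804416000000


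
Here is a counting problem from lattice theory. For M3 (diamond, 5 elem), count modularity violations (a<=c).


Modular law: if a <= c then a v (b ^ c) = (a v b) ^ c.
Check all triples (a,b,c) with a <= c among 5 elements.
This lattice is modular (diamonds M_m and their chain-products are modular).
Total violating triples: 0


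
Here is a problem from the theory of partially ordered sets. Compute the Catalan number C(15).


C(n) = C(2n, n) / (n+1).
C(30, 15) = 155117520
C(15) = 155117520 / 16 = 9694845


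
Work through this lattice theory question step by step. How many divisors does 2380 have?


Divisors of 2380: [1, 2, 4, 5, 7, 10, 14, 17, 20, 28, 34, 35, 68, 70, 85, 119, 140, 170, 238, 340, 476, 595, 1190, 2380]
Count: 24


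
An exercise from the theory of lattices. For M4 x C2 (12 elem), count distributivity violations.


Distributive law: a ^ (b v c) = (a ^ b) v (a ^ c).
Check all 12^3 = 1728 ordered triples (a,b,c).
  e.g. a=(a1,0), b=(a2,0), c=(a3,0): lhs=(a1,0) != rhs=(0,0)
  e.g. a=(a1,0), b=(a2,0), c=(a3,1): lhs=(a1,0) != rhs=(0,0)
Total violating triples: 192


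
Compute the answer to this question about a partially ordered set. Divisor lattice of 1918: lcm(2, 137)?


Join=lcm.
gcd(2,137)=1
lcm=274


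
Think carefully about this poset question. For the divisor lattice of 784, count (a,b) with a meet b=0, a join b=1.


Complement pair (a,b): a meet b = bottom, a join b = top.
Here: gcd(a,b)=1 and lcm(a,b)=784, i.e. a*b=784 with a,b coprime.
Pairs found: (1,784), (16,49), (49,16), (784,1)
Total ordered pairs: 4


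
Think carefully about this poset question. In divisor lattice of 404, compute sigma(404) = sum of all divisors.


sigma(n) = sum of divisors.
Divisors of 404: [1, 2, 4, 101, 202, 404]
Sum = 714


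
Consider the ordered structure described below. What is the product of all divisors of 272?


Divisors of 272: [1, 2, 4, 8, 16, 17, 34, 68, 136, 272]
Product = n^(d(n)/2) = 272^(10/2)
Product = 1488827973632


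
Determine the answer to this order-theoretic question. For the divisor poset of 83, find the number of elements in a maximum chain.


A chain is a totally ordered subset; we count the number of elements in a maximum chain.
Compute, for each element x, the size of the longest chain ending at x:
  1: 1
  83: 2
A maximum chain: 1 < 83
Number of elements in the longest chain: 2


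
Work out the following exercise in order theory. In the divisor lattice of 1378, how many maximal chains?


A maximal chain goes from the minimum element to a maximal element via cover relations.
Counting all min-to-max paths in the cover graph.
Total maximal chains: 6


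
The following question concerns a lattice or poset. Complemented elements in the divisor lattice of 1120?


An element a is complemented if some b has a meet b = bottom, a join b = top.
a is complemented iff gcd(a, n/a)=1, i.e. a is a unitary divisor of 1120.
Complemented elements: 1, 5, 7, 32, 35, 160, ... (2 more)
Count: 8


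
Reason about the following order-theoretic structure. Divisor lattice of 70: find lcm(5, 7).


In a divisor lattice, join = lcm (least common multiple).
gcd(5,7) = 1
lcm(5,7) = 5*7/gcd = 35/1 = 35


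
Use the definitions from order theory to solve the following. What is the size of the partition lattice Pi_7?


B(n) = number of set partitions of an n-element set.
B(n) satisfies the recurrence: B(n+1) = sum_k C(n,k)*B(k).
B(7) = 877


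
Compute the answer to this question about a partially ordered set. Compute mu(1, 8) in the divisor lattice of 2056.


In a divisor lattice, mu(a,b) = mu(b/a) where mu is the classical Mobius function.
b/a = 8/1 = 8
Prime factorization of 8: primes [2]
8 is not squarefree, so mu(8) = 0


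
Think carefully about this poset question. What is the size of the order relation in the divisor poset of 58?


The order relation is {(a,b) : a <= b}, reflexive so it includes (a,a).
Examples: (1,1), (1,2), (1,29), (1,58), (2,2), ...
Total ordered pairs: 9


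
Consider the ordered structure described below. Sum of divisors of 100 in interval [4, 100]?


Interval [4,100] in divisors of 100: [4, 20, 100]
Sum = 124


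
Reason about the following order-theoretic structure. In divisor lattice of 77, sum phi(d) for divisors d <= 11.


Divisors of 77 up to 11: [1, 7, 11]
phi values: [1, 6, 10]
Sum = 17


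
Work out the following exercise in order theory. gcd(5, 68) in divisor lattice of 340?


Meet=gcd.
gcd(5,68)=1


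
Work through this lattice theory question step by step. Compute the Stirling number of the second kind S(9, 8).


S(n,k) = k*S(n-1,k) + S(n-1,k-1).
S(8,8) = 1, S(8,7) = 28
S(9,8) = 8*1 + 28 = 8 + 28
S(9,8) = 36


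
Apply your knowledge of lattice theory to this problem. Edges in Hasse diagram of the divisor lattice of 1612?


A cover relation a -< b holds when a < b with no c strictly between.
Cover relations:
  1 -< 2
  1 -< 13
  1 -< 31
  2 -< 4
  2 -< 26
  2 -< 62
  4 -< 52
  4 -< 124
  ...12 more
Total: 20


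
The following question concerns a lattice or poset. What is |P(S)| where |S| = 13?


Power set = 2^n.
2^13 = 8192


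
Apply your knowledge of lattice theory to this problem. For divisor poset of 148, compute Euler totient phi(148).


phi(n) = n * prod_{p|n} (1 - 1/p).
Prime divisors of 148: [2, 37]
phi(148) = 148 * (1 - 1/2) * (1 - 1/37)
phi(148) = 72


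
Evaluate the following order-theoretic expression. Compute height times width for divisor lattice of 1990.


Height = length of longest chain minus 1; width = size of largest antichain.
A maximum chain: 1 | 199 | 995 | 1990  (height 3).
A maximum antichain: {2, 5, 199}  (width 3).
Product = 3 * 3 = 9
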